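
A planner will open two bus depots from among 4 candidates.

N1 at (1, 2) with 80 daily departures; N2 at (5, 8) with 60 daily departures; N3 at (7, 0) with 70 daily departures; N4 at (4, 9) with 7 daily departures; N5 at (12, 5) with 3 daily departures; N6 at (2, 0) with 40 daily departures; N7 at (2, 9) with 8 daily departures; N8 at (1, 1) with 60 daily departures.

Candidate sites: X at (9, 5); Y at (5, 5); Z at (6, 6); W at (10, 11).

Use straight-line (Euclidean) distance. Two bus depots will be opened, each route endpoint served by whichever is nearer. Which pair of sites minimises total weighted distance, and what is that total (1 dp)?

{Y, Z}, total 1567.3

Evaluate every pair (each demand assigned to the nearer of the two):
  {Y, Z}: total = 1567.3
  {X, Y}: total = 1607.5
  {Y, W}: total = 1617.4
  {X, Z}: total = 1810.3
  {Z, W}: total = 1868.4
  {X, W}: total = 2359.0
Best pair: {Y, Z} with total 1567.3.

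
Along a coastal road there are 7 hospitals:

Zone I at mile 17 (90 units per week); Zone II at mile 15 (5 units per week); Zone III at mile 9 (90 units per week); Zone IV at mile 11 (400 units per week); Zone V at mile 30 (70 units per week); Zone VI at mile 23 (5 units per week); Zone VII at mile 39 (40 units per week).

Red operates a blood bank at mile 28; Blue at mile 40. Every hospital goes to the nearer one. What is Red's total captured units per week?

The indifferent point is the midpoint (28+40)/2 = 34; hospitals left of it (closer to Red at 28) go to Red, those right go to Blue.
  Zone III at 9 (w=90) → Red
  Zone IV at 11 (w=400) → Red
  Zone II at 15 (w=5) → Red
  Zone I at 17 (w=90) → Red
  Zone VI at 23 (w=5) → Red
  Zone V at 30 (w=70) → Red
  Zone VII at 39 (w=40) → Blue
Red captures 660; Blue captures 40.

660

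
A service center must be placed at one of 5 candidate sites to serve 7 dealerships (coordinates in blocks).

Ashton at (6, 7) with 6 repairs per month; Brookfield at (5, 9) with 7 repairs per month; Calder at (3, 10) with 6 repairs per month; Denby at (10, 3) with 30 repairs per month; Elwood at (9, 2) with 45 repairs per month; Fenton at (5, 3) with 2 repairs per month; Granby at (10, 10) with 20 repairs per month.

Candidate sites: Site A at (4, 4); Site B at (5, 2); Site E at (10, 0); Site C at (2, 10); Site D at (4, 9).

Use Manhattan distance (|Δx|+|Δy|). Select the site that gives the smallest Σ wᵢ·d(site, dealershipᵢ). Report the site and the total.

Total weighted distance at each candidate:
  Site A (4, 4): total = 883
  Site B (5, 2): total = 767
  Site E (10, 0): total = 707
  Site C (2, 10): total = 1381
  Site D (4, 9): total = 1097
Minimum is at Site E with total 707 blocks.

Site E, total 707 blocks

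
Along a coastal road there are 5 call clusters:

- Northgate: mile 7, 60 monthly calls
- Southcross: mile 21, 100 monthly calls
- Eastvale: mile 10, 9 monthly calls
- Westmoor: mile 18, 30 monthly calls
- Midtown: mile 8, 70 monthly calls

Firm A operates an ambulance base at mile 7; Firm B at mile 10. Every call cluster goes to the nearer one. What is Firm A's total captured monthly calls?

The indifferent point is the midpoint (7+10)/2 = 8.5; call clusters left of it (closer to Firm A at 7) go to Firm A, those right go to Firm B.
  Northgate at 7 (w=60) → Firm A
  Midtown at 8 (w=70) → Firm A
  Eastvale at 10 (w=9) → Firm B
  Westmoor at 18 (w=30) → Firm B
  Southcross at 21 (w=100) → Firm B
Firm A captures 130; Firm B captures 139.

130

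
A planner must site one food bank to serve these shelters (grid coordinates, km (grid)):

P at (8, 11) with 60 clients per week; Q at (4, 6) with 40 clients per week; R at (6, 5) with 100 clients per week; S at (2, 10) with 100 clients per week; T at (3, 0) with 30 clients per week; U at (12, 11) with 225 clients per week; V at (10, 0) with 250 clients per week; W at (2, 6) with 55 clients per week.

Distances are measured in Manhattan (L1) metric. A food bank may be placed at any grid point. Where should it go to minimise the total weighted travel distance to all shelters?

(10, 6)

Manhattan distance separates: Σwᵢ(|x−xᵢ|+|y−yᵢ|) = Σwᵢ|x−xᵢ| + Σwᵢ|y−yᵢ|, so x and y are optimised independently as 1-D weighted medians.
Total weight W = 860; half = 430.
x-coordinate, sorted with cumulative weight:
  x=2 (S, w=100) cum 100
  x=2 (W, w=55) cum 155
  x=3 (T, w=30) cum 185
  x=4 (Q, w=40) cum 225
  x=6 (R, w=100) cum 325
  x=8 (P, w=60) cum 385
  x=10 (V, w=250) cum 635  ← median
  x=12 (U, w=225) cum 860
⇒ x* = 10
y-coordinate, sorted with cumulative weight:
  y=0 (T, w=30) cum 30
  y=0 (V, w=250) cum 280
  y=5 (R, w=100) cum 380
  y=6 (Q, w=40) cum 420
  y=6 (W, w=55) cum 475  ← median
  y=10 (S, w=100) cum 575
  y=11 (P, w=60) cum 635
  y=11 (U, w=225) cum 860
⇒ y* = 6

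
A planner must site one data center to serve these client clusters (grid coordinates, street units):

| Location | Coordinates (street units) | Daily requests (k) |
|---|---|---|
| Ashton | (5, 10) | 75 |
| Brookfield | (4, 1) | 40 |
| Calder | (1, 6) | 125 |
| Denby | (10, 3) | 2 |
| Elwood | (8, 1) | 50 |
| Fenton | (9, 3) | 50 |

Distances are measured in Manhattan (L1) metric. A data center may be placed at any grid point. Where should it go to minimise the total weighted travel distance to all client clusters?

Manhattan distance separates: Σwᵢ(|x−xᵢ|+|y−yᵢ|) = Σwᵢ|x−xᵢ| + Σwᵢ|y−yᵢ|, so x and y are optimised independently as 1-D weighted medians.
Total weight W = 342; half = 171.
x-coordinate, sorted with cumulative weight:
  x=1 (Calder, w=125) cum 125
  x=4 (Brookfield, w=40) cum 165
  x=5 (Ashton, w=75) cum 240  ← median
  x=8 (Elwood, w=50) cum 290
  x=9 (Fenton, w=50) cum 340
  x=10 (Denby, w=2) cum 342
⇒ x* = 5
y-coordinate, sorted with cumulative weight:
  y=1 (Brookfield, w=40) cum 40
  y=1 (Elwood, w=50) cum 90
  y=3 (Denby, w=2) cum 92
  y=3 (Fenton, w=50) cum 142
  y=6 (Calder, w=125) cum 267  ← median
  y=10 (Ashton, w=75) cum 342
⇒ y* = 6

(5, 6)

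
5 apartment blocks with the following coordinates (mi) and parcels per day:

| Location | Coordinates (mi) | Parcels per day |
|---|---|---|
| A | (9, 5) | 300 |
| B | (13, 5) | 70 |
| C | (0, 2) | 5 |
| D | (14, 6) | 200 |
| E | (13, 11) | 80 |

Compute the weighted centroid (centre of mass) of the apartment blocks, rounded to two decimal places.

The minimiser of Σwᵢ‖p−pᵢ‖² is the weighted centroid p* = (Σwᵢpᵢ)/(Σwᵢ).
Σwᵢ = 655.
Σwᵢxᵢ = 300·9 + 70·13 + 5·0 + 200·14 + 80·13 = 7450.
Σwᵢyᵢ = 300·5 + 70·5 + 5·2 + 200·6 + 80·11 = 3940.
x* = 7450/655 = 11.37, y* = 3940/655 = 6.02.

(11.37, 6.02)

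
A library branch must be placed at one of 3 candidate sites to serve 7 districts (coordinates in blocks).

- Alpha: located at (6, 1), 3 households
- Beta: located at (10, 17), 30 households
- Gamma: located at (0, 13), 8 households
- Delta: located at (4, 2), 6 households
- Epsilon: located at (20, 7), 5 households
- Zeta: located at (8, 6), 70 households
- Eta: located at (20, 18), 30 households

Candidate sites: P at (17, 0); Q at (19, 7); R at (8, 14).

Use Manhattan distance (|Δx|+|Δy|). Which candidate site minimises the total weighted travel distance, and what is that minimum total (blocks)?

Total weighted distance at each candidate:
  P (17, 0): total = 2816
  Q (19, 7): total = 2152
  R (8, 14): total = 1498
Minimum is at R with total 1498 blocks.

R, total 1498 blocks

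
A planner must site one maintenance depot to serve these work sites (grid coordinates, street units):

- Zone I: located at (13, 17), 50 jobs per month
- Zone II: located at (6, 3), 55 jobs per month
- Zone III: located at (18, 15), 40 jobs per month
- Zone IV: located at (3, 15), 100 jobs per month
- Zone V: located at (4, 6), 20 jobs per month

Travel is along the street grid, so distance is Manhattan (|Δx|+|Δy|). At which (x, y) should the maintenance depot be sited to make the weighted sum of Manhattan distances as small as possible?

(6, 15)

Manhattan distance separates: Σwᵢ(|x−xᵢ|+|y−yᵢ|) = Σwᵢ|x−xᵢ| + Σwᵢ|y−yᵢ|, so x and y are optimised independently as 1-D weighted medians.
Total weight W = 265; half = 132.5.
x-coordinate, sorted with cumulative weight:
  x=3 (Zone IV, w=100) cum 100
  x=4 (Zone V, w=20) cum 120
  x=6 (Zone II, w=55) cum 175  ← median
  x=13 (Zone I, w=50) cum 225
  x=18 (Zone III, w=40) cum 265
⇒ x* = 6
y-coordinate, sorted with cumulative weight:
  y=3 (Zone II, w=55) cum 55
  y=6 (Zone V, w=20) cum 75
  y=15 (Zone III, w=40) cum 115
  y=15 (Zone IV, w=100) cum 215  ← median
  y=17 (Zone I, w=50) cum 265
⇒ y* = 15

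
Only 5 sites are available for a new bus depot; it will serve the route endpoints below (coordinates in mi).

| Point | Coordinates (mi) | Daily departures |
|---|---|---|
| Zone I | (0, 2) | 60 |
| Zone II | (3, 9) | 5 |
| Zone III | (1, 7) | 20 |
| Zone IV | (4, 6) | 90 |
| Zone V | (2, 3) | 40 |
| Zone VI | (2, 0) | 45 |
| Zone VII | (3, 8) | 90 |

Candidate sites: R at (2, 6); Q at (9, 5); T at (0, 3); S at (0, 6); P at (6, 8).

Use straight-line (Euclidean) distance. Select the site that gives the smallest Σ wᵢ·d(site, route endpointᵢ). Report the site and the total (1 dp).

Total weighted distance at each candidate:
  R (2, 6): total = 1083.7
  Q (9, 5): total = 2511.1
  T (0, 3): total = 1393.0
  S (0, 6): total = 1402.8
  P (6, 8): total = 1810.1
Minimum is at R with total 1083.7 mi.

R, total 1083.7 mi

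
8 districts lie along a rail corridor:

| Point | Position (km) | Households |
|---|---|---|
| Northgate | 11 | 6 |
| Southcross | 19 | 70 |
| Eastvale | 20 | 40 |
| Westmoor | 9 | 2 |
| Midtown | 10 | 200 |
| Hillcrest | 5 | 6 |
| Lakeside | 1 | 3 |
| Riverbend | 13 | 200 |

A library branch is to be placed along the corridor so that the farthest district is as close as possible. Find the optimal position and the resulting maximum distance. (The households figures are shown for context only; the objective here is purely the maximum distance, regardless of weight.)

location 10.5, max distance 9.5

The 1-center on a line is the midpoint of the two extreme points: leftmost at 1, rightmost at 20.
Optimal location = (1 + 20)/2 = 10.5; maximum distance = (20 − 1)/2 = 9.5.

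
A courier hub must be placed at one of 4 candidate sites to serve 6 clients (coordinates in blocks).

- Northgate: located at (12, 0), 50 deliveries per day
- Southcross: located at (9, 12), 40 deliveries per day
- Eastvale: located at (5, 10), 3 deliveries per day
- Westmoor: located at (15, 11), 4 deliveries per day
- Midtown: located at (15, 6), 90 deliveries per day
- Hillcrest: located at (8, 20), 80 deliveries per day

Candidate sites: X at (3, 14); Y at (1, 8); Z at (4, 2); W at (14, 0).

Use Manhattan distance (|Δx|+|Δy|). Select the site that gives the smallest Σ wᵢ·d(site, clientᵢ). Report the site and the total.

W, total 3595 blocks

Total weighted distance at each candidate:
  X (3, 14): total = 4228
  Y (1, 8): total = 4476
  Z (4, 2): total = 4317
  W (14, 0): total = 3595
Minimum is at W with total 3595 blocks.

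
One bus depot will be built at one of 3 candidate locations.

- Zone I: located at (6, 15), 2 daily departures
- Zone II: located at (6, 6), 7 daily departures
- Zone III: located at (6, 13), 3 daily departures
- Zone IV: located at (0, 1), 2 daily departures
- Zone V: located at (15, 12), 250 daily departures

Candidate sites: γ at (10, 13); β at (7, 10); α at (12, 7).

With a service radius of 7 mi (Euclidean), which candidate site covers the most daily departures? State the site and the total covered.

Coverage radius r = 7 mi; a point is covered iff (Δx)²+(Δy)² ≤ 7² = 49.
  γ (10, 13): covers {Zone I, Zone III, Zone V} → 255
  β (7, 10): covers {Zone I, Zone II, Zone III} → 12
  α (12, 7): covers {Zone II, Zone V} → 257
Maximum coverage at α: 257 daily departures.

α, covering 257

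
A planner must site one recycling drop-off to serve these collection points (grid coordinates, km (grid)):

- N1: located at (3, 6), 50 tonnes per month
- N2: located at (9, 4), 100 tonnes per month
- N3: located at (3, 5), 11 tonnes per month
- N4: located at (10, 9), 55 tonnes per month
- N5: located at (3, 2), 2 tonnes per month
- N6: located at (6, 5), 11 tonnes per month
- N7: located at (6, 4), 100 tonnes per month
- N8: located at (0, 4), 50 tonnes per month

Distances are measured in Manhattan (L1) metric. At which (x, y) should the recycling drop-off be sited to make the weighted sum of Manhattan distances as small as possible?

Manhattan distance separates: Σwᵢ(|x−xᵢ|+|y−yᵢ|) = Σwᵢ|x−xᵢ| + Σwᵢ|y−yᵢ|, so x and y are optimised independently as 1-D weighted medians.
Total weight W = 379; half = 189.5.
x-coordinate, sorted with cumulative weight:
  x=0 (N8, w=50) cum 50
  x=3 (N1, w=50) cum 100
  x=3 (N3, w=11) cum 111
  x=3 (N5, w=2) cum 113
  x=6 (N6, w=11) cum 124
  x=6 (N7, w=100) cum 224  ← median
  x=9 (N2, w=100) cum 324
  x=10 (N4, w=55) cum 379
⇒ x* = 6
y-coordinate, sorted with cumulative weight:
  y=2 (N5, w=2) cum 2
  y=4 (N2, w=100) cum 102
  y=4 (N7, w=100) cum 202  ← median
  y=4 (N8, w=50) cum 252
  y=5 (N3, w=11) cum 263
  y=5 (N6, w=11) cum 274
  y=6 (N1, w=50) cum 324
  y=9 (N4, w=55) cum 379
⇒ y* = 4

(6, 4)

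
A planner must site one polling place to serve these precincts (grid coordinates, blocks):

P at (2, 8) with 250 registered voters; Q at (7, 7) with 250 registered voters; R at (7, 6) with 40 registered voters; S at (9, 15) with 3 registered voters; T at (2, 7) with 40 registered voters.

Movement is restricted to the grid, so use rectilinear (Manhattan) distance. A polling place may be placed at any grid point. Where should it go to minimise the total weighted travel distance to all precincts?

(7, 7)

Manhattan distance separates: Σwᵢ(|x−xᵢ|+|y−yᵢ|) = Σwᵢ|x−xᵢ| + Σwᵢ|y−yᵢ|, so x and y are optimised independently as 1-D weighted medians.
Total weight W = 583; half = 291.5.
x-coordinate, sorted with cumulative weight:
  x=2 (P, w=250) cum 250
  x=2 (T, w=40) cum 290
  x=7 (Q, w=250) cum 540  ← median
  x=7 (R, w=40) cum 580
  x=9 (S, w=3) cum 583
⇒ x* = 7
y-coordinate, sorted with cumulative weight:
  y=6 (R, w=40) cum 40
  y=7 (Q, w=250) cum 290
  y=7 (T, w=40) cum 330  ← median
  y=8 (P, w=250) cum 580
  y=15 (S, w=3) cum 583
⇒ y* = 7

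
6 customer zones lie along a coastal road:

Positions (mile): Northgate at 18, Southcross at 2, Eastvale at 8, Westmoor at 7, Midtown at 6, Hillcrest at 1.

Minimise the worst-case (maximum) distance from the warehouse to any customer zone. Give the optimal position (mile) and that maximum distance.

The 1-center on a line is the midpoint of the two extreme points: leftmost at 1, rightmost at 18.
Optimal location = (1 + 18)/2 = 9.5; maximum distance = (18 − 1)/2 = 8.5.

location 9.5, max distance 8.5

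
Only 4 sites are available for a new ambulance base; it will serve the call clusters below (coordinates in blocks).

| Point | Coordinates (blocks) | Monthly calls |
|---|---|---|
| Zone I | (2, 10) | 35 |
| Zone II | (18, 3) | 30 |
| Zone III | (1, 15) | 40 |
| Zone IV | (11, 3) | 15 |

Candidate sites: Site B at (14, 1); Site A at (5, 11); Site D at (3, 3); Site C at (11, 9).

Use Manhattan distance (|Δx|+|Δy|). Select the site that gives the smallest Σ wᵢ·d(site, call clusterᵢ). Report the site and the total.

Site A, total 1300 blocks

Total weighted distance at each candidate:
  Site B (14, 1): total = 2070
  Site A (5, 11): total = 1300
  Site D (3, 3): total = 1410
  Site C (11, 9): total = 1470
Minimum is at Site A with total 1300 blocks.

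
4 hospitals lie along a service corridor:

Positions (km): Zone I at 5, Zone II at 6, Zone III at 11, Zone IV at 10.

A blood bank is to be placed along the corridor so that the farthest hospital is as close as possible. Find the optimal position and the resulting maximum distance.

location 8, max distance 3

The 1-center on a line is the midpoint of the two extreme points: leftmost at 5, rightmost at 11.
Optimal location = (5 + 11)/2 = 8; maximum distance = (11 − 5)/2 = 3.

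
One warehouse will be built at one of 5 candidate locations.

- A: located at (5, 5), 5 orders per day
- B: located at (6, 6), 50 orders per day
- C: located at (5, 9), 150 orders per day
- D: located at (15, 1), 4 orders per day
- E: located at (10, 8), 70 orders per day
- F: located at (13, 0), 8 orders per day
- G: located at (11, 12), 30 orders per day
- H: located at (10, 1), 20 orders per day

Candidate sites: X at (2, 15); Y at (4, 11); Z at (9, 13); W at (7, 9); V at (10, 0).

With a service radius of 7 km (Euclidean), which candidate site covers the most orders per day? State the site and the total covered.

Coverage radius r = 7 km; a point is covered iff (Δx)²+(Δy)² ≤ 7² = 49.
  X (2, 15): covers {C} → 150
  Y (4, 11): covers {A, B, C, E} → 275
  Z (9, 13): covers {C, E, G} → 250
  W (7, 9): covers {A, B, C, E, G} → 305
  V (10, 0): covers {D, F, H} → 32
Maximum coverage at W: 305 orders per day.

W, covering 305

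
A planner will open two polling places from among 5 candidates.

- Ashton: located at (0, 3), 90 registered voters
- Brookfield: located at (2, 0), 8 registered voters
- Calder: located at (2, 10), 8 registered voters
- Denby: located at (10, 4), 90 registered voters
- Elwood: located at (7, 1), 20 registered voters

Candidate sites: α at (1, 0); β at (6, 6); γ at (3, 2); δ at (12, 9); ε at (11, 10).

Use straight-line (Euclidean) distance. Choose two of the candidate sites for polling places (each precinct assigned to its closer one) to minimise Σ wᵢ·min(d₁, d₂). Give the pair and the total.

{β, γ}, total 832.7

Evaluate every pair (each demand assigned to the nearer of the two):
  {β, γ}: total = 832.7
  {α, β}: total = 842.3
  {γ, δ}: total = 934.1
  {α, δ}: total = 979.3
  {γ, ε}: total = 996.9
  {α, ε}: total = 1033.7
  {α, γ}: total = 1094.8
  {β, δ}: total = 1211.2
  {β, ε}: total = 1211.2
  {δ, ε}: total = 2026.4
Best pair: {β, γ} with total 832.7.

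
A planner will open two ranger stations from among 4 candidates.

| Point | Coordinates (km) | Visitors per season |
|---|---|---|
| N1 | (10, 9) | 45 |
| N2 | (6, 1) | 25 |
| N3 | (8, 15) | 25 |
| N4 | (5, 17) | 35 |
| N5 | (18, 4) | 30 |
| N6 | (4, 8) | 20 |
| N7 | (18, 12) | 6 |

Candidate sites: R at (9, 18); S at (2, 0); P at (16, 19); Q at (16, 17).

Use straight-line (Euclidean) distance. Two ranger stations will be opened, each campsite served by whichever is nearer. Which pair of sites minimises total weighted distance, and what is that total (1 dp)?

Evaluate every pair (each demand assigned to the nearer of the two):
  {R, S}: total = 1458.5
  {R, Q}: total = 1712.9
  {S, Q}: total = 1736.1
  {R, P}: total = 1783.7
  {S, P}: total = 1905.4
  {P, Q}: total = 2239.8
Best pair: {R, S} with total 1458.5.

{R, S}, total 1458.5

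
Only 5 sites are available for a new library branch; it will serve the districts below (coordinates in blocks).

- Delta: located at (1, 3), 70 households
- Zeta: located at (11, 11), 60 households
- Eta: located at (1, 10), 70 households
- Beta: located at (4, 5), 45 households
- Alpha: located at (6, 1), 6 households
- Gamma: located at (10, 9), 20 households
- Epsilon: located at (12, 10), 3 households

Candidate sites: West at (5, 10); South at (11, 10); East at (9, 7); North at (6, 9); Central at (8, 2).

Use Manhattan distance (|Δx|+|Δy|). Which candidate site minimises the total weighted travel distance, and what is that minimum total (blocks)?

Total weighted distance at each candidate:
  West (5, 10): total = 1941
  South (11, 10): total = 2617
  East (9, 7): total = 2417
  North (6, 9): total = 2029
  Central (8, 2): total = 2879
Minimum is at West with total 1941 blocks.

West, total 1941 blocks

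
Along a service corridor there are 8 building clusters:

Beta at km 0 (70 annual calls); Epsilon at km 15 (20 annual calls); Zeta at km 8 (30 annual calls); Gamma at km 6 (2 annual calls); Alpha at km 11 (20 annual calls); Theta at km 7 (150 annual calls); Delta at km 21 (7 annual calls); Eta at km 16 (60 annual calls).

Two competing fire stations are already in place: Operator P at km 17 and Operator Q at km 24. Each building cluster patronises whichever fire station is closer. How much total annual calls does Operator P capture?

The indifferent point is the midpoint (17+24)/2 = 20.5; building clusters left of it (closer to Operator P at 17) go to Operator P, those right go to Operator Q.
  Beta at 0 (w=70) → Operator P
  Gamma at 6 (w=2) → Operator P
  Theta at 7 (w=150) → Operator P
  Zeta at 8 (w=30) → Operator P
  Alpha at 11 (w=20) → Operator P
  Epsilon at 15 (w=20) → Operator P
  Eta at 16 (w=60) → Operator P
  Delta at 21 (w=7) → Operator Q
Operator P captures 352; Operator Q captures 7.

352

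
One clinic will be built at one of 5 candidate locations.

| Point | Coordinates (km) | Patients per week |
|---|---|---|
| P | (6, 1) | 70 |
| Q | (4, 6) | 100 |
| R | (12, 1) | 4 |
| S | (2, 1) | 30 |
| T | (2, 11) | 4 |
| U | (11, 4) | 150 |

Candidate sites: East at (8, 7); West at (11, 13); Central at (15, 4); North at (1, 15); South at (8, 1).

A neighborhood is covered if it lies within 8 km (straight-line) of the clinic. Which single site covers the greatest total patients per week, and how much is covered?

South, covering 354

Coverage radius r = 8 km; a point is covered iff (Δx)²+(Δy)² ≤ 8² = 64.
  East (8, 7): covers {P, Q, R, T, U} → 328
  West (11, 13): covers {none} → 0
  Central (15, 4): covers {R, U} → 154
  North (1, 15): covers {T} → 4
  South (8, 1): covers {P, Q, R, S, U} → 354
Maximum coverage at South: 354 patients per week.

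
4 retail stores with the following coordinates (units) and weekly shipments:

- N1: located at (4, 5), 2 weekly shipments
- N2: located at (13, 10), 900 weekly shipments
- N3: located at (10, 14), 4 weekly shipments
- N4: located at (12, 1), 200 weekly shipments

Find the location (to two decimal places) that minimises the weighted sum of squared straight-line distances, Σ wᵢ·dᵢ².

The minimiser of Σwᵢ‖p−pᵢ‖² is the weighted centroid p* = (Σwᵢpᵢ)/(Σwᵢ).
Σwᵢ = 1106.
Σwᵢxᵢ = 2·4 + 900·13 + 4·10 + 200·12 = 14148.
Σwᵢyᵢ = 2·5 + 900·10 + 4·14 + 200·1 = 9266.
x* = 14148/1106 = 12.79, y* = 9266/1106 = 8.38.

(12.79, 8.38)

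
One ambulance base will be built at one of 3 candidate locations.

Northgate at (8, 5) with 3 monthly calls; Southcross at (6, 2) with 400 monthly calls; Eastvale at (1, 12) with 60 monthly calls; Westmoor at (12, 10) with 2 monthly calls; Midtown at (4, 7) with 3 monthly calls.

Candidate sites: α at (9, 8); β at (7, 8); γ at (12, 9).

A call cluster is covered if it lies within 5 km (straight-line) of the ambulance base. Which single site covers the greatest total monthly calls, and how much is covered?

β, covering 6

Coverage radius r = 5 km; a point is covered iff (Δx)²+(Δy)² ≤ 5² = 25.
  α (9, 8): covers {Northgate, Westmoor} → 5
  β (7, 8): covers {Northgate, Midtown} → 6
  γ (12, 9): covers {Westmoor} → 2
Maximum coverage at β: 6 monthly calls.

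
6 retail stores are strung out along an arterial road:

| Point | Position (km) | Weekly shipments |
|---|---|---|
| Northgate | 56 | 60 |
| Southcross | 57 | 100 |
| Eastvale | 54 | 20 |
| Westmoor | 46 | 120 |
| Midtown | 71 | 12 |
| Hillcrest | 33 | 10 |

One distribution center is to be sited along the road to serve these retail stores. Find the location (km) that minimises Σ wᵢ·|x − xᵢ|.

x = 56

For a sum of weighted absolute distances on a line, the optimum is the weighted median (not the mean). Total weight W = 322; half-weight = 161.
Sort by position and accumulate weight:
  km 33 (Hillcrest, w=10) → cum 10
  km 46 (Westmoor, w=120) → cum 130
  km 54 (Eastvale, w=20) → cum 150
  km 56 (Northgate, w=60) → cum 210  ≥ 161 → median here
  km 57 (Southcross, w=100) → cum 310
  km 71 (Midtown, w=12) → cum 322
Optimal location: km 56.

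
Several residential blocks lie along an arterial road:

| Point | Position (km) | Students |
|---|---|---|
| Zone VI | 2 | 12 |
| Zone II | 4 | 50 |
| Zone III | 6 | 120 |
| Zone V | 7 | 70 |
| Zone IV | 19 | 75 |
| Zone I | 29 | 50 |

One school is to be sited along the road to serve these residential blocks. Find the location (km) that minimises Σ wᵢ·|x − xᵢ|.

x = 7

For a sum of weighted absolute distances on a line, the optimum is the weighted median (not the mean). Total weight W = 377; half-weight = 188.5.
Sort by position and accumulate weight:
  km 2 (Zone VI, w=12) → cum 12
  km 4 (Zone II, w=50) → cum 62
  km 6 (Zone III, w=120) → cum 182
  km 7 (Zone V, w=70) → cum 252  ≥ 188.5 → median here
  km 19 (Zone IV, w=75) → cum 327
  km 29 (Zone I, w=50) → cum 377
Optimal location: km 7.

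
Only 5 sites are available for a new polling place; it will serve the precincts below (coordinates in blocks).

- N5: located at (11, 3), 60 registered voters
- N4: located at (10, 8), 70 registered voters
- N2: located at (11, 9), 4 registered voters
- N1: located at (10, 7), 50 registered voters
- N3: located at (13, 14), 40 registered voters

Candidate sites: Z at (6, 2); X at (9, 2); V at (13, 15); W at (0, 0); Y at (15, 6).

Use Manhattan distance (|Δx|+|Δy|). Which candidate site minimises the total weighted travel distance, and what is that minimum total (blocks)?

Total weighted distance at each candidate:
  Z (6, 2): total = 2318
  X (9, 2): total = 1646
  V (13, 15): total = 2162
  W (0, 0): total = 4110
  Y (15, 6): total = 1638
Minimum is at Y with total 1638 blocks.

Y, total 1638 blocks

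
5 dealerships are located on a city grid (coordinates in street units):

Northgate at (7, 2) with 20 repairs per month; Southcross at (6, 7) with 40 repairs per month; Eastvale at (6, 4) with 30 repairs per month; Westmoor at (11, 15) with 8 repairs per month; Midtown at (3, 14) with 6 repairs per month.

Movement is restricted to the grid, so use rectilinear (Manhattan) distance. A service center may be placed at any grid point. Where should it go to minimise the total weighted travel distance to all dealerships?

Manhattan distance separates: Σwᵢ(|x−xᵢ|+|y−yᵢ|) = Σwᵢ|x−xᵢ| + Σwᵢ|y−yᵢ|, so x and y are optimised independently as 1-D weighted medians.
Total weight W = 104; half = 52.
x-coordinate, sorted with cumulative weight:
  x=3 (Midtown, w=6) cum 6
  x=6 (Southcross, w=40) cum 46
  x=6 (Eastvale, w=30) cum 76  ← median
  x=7 (Northgate, w=20) cum 96
  x=11 (Westmoor, w=8) cum 104
⇒ x* = 6
y-coordinate, sorted with cumulative weight:
  y=2 (Northgate, w=20) cum 20
  y=4 (Eastvale, w=30) cum 50
  y=7 (Southcross, w=40) cum 90  ← median
  y=14 (Midtown, w=6) cum 96
  y=15 (Westmoor, w=8) cum 104
⇒ y* = 7

(6, 7)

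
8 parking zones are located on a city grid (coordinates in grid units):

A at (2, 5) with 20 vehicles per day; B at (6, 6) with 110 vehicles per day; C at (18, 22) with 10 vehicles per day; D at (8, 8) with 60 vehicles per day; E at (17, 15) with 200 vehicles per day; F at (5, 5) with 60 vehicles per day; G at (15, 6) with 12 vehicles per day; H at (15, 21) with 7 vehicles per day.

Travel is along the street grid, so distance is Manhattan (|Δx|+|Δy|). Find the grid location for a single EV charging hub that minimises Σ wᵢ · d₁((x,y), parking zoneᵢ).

Manhattan distance separates: Σwᵢ(|x−xᵢ|+|y−yᵢ|) = Σwᵢ|x−xᵢ| + Σwᵢ|y−yᵢ|, so x and y are optimised independently as 1-D weighted medians.
Total weight W = 479; half = 239.5.
x-coordinate, sorted with cumulative weight:
  x=2 (A, w=20) cum 20
  x=5 (F, w=60) cum 80
  x=6 (B, w=110) cum 190
  x=8 (D, w=60) cum 250  ← median
  x=15 (G, w=12) cum 262
  x=15 (H, w=7) cum 269
  x=17 (E, w=200) cum 469
  x=18 (C, w=10) cum 479
⇒ x* = 8
y-coordinate, sorted with cumulative weight:
  y=5 (A, w=20) cum 20
  y=5 (F, w=60) cum 80
  y=6 (B, w=110) cum 190
  y=6 (G, w=12) cum 202
  y=8 (D, w=60) cum 262  ← median
  y=15 (E, w=200) cum 462
  y=21 (H, w=7) cum 469
  y=22 (C, w=10) cum 479
⇒ y* = 8

(8, 8)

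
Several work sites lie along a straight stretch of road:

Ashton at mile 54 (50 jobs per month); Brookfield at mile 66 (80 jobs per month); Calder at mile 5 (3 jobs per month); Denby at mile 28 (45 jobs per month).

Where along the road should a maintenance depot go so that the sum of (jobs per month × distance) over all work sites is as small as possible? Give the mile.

For a sum of weighted absolute distances on a line, the optimum is the weighted median (not the mean). Total weight W = 178; half-weight = 89.
Sort by position and accumulate weight:
  mile 5 (Calder, w=3) → cum 3
  mile 28 (Denby, w=45) → cum 48
  mile 54 (Ashton, w=50) → cum 98  ≥ 89 → median here
  mile 66 (Brookfield, w=80) → cum 178
Optimal location: mile 54.

x = 54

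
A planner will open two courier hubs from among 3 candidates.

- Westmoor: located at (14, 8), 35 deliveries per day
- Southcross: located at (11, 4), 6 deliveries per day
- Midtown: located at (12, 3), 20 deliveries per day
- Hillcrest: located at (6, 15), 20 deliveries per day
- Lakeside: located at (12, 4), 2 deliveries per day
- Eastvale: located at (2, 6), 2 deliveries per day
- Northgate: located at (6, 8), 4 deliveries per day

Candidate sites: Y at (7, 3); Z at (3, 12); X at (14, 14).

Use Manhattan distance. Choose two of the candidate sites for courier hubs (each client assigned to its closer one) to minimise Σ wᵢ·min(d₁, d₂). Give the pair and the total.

Evaluate every pair (each demand assigned to the nearer of the two):
  {Y, X}: total = 572
  {Y, Z}: total = 720
  {Z, X}: total = 734
Best pair: {Y, X} with total 572.

{Y, X}, total 572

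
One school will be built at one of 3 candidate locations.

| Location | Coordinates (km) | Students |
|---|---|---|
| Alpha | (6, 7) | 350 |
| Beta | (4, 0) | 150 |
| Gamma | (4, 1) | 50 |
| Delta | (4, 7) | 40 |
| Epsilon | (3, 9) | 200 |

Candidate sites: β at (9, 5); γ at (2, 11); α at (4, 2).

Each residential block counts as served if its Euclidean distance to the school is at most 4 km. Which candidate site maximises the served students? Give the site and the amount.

Coverage radius r = 4 km; a point is covered iff (Δx)²+(Δy)² ≤ 4² = 16.
  β (9, 5): covers {Alpha} → 350
  γ (2, 11): covers {Epsilon} → 200
  α (4, 2): covers {Beta, Gamma} → 200
Maximum coverage at β: 350 students.

β, covering 350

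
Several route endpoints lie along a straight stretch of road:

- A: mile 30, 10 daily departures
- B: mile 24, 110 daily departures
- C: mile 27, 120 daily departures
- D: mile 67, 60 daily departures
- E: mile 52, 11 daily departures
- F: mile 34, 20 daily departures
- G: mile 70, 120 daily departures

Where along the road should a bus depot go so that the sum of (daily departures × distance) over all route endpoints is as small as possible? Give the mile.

For a sum of weighted absolute distances on a line, the optimum is the weighted median (not the mean). Total weight W = 451; half-weight = 225.5.
Sort by position and accumulate weight:
  mile 24 (B, w=110) → cum 110
  mile 27 (C, w=120) → cum 230  ≥ 225.5 → median here
  mile 30 (A, w=10) → cum 240
  mile 34 (F, w=20) → cum 260
  mile 52 (E, w=11) → cum 271
  mile 67 (D, w=60) → cum 331
  mile 70 (G, w=120) → cum 451
Optimal location: mile 27.

x = 27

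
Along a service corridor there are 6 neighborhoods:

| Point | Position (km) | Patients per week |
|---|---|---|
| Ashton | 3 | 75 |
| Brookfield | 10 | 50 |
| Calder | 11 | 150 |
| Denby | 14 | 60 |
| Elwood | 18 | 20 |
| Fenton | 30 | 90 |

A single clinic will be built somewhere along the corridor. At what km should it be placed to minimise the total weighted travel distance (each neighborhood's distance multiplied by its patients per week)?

For a sum of weighted absolute distances on a line, the optimum is the weighted median (not the mean). Total weight W = 445; half-weight = 222.5.
Sort by position and accumulate weight:
  km 3 (Ashton, w=75) → cum 75
  km 10 (Brookfield, w=50) → cum 125
  km 11 (Calder, w=150) → cum 275  ≥ 222.5 → median here
  km 14 (Denby, w=60) → cum 335
  km 18 (Elwood, w=20) → cum 355
  km 30 (Fenton, w=90) → cum 445
Optimal location: km 11.

x = 11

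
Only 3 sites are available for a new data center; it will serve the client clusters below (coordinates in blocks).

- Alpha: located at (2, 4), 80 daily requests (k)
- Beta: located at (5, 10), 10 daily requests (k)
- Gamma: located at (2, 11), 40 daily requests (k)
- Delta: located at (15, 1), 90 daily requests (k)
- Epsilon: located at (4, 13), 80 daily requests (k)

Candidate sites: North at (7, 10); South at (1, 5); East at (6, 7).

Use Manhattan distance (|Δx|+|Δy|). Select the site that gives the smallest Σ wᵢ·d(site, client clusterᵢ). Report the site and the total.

Total weighted distance at each candidate:
  North (7, 10): total = 3150
  South (1, 5): total = 3030
  East (6, 7): total = 2910
Minimum is at East with total 2910 blocks.

East, total 2910 blocks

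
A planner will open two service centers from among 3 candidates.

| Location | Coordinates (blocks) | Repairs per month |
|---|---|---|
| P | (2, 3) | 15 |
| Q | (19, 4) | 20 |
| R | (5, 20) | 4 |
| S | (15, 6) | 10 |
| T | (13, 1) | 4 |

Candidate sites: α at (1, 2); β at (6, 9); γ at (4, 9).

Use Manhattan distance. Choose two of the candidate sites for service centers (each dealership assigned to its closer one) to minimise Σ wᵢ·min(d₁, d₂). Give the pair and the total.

Evaluate every pair (each demand assigned to the nearer of the two):
  {α, β}: total = 610
  {α, γ}: total = 670
  {β, γ}: total = 708
Best pair: {α, β} with total 610.

{α, β}, total 610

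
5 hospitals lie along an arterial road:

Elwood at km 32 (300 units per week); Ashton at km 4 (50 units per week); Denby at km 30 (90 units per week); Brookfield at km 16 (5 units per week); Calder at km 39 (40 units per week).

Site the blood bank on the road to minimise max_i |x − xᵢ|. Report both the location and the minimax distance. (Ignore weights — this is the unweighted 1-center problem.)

The 1-center on a line is the midpoint of the two extreme points: leftmost at 4, rightmost at 39.
Optimal location = (4 + 39)/2 = 21.5; maximum distance = (39 − 4)/2 = 17.5.

location 21.5, max distance 17.5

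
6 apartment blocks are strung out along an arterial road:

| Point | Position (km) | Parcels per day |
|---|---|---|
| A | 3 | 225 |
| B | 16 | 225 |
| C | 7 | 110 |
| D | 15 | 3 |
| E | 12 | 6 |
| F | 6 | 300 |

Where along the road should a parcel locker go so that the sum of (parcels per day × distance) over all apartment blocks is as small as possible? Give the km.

x = 6

For a sum of weighted absolute distances on a line, the optimum is the weighted median (not the mean). Total weight W = 869; half-weight = 434.5.
Sort by position and accumulate weight:
  km 3 (A, w=225) → cum 225
  km 6 (F, w=300) → cum 525  ≥ 434.5 → median here
  km 7 (C, w=110) → cum 635
  km 12 (E, w=6) → cum 641
  km 15 (D, w=3) → cum 644
  km 16 (B, w=225) → cum 869
Optimal location: km 6.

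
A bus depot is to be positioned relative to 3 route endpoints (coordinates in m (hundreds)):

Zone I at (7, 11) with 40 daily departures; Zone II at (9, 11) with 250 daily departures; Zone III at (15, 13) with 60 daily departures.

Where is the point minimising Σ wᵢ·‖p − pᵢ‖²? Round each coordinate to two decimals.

The minimiser of Σwᵢ‖p−pᵢ‖² is the weighted centroid p* = (Σwᵢpᵢ)/(Σwᵢ).
Σwᵢ = 350.
Σwᵢxᵢ = 40·7 + 250·9 + 60·15 = 3430.
Σwᵢyᵢ = 40·11 + 250·11 + 60·13 = 3970.
x* = 3430/350 = 9.80, y* = 3970/350 = 11.34.

(9.80, 11.34)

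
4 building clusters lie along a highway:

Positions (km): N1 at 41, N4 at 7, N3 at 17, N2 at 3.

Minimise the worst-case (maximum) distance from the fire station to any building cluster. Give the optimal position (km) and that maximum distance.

The 1-center on a line is the midpoint of the two extreme points: leftmost at 3, rightmost at 41.
Optimal location = (3 + 41)/2 = 22; maximum distance = (41 − 3)/2 = 19.

location 22, max distance 19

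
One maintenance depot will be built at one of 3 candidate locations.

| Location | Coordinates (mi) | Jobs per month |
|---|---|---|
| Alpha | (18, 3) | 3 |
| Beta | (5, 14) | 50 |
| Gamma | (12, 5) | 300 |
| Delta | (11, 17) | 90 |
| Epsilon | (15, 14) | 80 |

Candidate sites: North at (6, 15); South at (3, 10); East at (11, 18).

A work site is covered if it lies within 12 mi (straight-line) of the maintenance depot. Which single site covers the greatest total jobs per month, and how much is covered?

Coverage radius r = 12 mi; a point is covered iff (Δx)²+(Δy)² ≤ 12² = 144.
  North (6, 15): covers {Beta, Gamma, Delta, Epsilon} → 520
  South (3, 10): covers {Beta, Gamma, Delta} → 440
  East (11, 18): covers {Beta, Delta, Epsilon} → 220
Maximum coverage at North: 520 jobs per month.

North, covering 520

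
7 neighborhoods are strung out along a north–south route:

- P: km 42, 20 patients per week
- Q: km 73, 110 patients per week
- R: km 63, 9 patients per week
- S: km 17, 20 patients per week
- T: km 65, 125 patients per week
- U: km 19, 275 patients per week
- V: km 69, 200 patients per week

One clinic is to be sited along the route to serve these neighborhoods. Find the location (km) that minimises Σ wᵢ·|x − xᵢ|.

For a sum of weighted absolute distances on a line, the optimum is the weighted median (not the mean). Total weight W = 759; half-weight = 379.5.
Sort by position and accumulate weight:
  km 17 (S, w=20) → cum 20
  km 19 (U, w=275) → cum 295
  km 42 (P, w=20) → cum 315
  km 63 (R, w=9) → cum 324
  km 65 (T, w=125) → cum 449  ≥ 379.5 → median here
  km 69 (V, w=200) → cum 649
  km 73 (Q, w=110) → cum 759
Optimal location: km 65.

x = 65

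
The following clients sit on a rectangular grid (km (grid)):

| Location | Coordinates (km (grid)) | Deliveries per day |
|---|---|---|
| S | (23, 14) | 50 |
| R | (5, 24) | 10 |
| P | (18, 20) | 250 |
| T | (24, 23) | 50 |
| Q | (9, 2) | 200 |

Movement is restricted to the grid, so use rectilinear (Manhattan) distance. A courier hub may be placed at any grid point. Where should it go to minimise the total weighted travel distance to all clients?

(18, 20)

Manhattan distance separates: Σwᵢ(|x−xᵢ|+|y−yᵢ|) = Σwᵢ|x−xᵢ| + Σwᵢ|y−yᵢ|, so x and y are optimised independently as 1-D weighted medians.
Total weight W = 560; half = 280.
x-coordinate, sorted with cumulative weight:
  x=5 (R, w=10) cum 10
  x=9 (Q, w=200) cum 210
  x=18 (P, w=250) cum 460  ← median
  x=23 (S, w=50) cum 510
  x=24 (T, w=50) cum 560
⇒ x* = 18
y-coordinate, sorted with cumulative weight:
  y=2 (Q, w=200) cum 200
  y=14 (S, w=50) cum 250
  y=20 (P, w=250) cum 500  ← median
  y=23 (T, w=50) cum 550
  y=24 (R, w=10) cum 560
⇒ y* = 20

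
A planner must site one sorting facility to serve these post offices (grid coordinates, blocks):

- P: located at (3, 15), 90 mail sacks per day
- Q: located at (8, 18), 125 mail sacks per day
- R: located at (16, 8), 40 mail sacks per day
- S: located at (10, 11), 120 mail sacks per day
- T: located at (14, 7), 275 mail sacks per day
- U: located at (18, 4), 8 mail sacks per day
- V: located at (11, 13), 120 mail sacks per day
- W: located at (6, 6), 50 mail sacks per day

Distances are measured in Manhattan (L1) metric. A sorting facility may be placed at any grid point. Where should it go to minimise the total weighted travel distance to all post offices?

(11, 11)

Manhattan distance separates: Σwᵢ(|x−xᵢ|+|y−yᵢ|) = Σwᵢ|x−xᵢ| + Σwᵢ|y−yᵢ|, so x and y are optimised independently as 1-D weighted medians.
Total weight W = 828; half = 414.
x-coordinate, sorted with cumulative weight:
  x=3 (P, w=90) cum 90
  x=6 (W, w=50) cum 140
  x=8 (Q, w=125) cum 265
  x=10 (S, w=120) cum 385
  x=11 (V, w=120) cum 505  ← median
  x=14 (T, w=275) cum 780
  x=16 (R, w=40) cum 820
  x=18 (U, w=8) cum 828
⇒ x* = 11
y-coordinate, sorted with cumulative weight:
  y=4 (U, w=8) cum 8
  y=6 (W, w=50) cum 58
  y=7 (T, w=275) cum 333
  y=8 (R, w=40) cum 373
  y=11 (S, w=120) cum 493  ← median
  y=13 (V, w=120) cum 613
  y=15 (P, w=90) cum 703
  y=18 (Q, w=125) cum 828
⇒ y* = 11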